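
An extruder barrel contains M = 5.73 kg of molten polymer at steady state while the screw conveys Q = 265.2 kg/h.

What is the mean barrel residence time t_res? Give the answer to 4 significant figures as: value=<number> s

Throughput in SI: Q_s = 265.2 kg/h ÷ 3600 s/h = 0.0736667 kg/s
Mean residence time: t_res = M/Q_s = 5.73 kg / 0.0736667 kg/s = 77.7828 s

value=77.78 s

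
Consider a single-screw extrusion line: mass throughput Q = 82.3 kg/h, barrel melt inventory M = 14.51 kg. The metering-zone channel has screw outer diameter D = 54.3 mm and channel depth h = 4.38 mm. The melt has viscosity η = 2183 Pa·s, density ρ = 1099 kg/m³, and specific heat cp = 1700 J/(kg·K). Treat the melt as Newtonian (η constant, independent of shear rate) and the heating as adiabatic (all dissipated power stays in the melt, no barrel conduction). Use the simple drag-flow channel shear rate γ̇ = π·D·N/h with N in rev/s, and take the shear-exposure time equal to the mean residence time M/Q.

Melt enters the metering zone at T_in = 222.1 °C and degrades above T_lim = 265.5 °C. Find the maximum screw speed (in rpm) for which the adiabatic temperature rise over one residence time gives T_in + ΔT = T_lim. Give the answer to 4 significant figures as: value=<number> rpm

value=11.79 rpm

Convert throughput: Q = 82.3 kg/h = 82.3/3600 = 0.0228611 kg/s
t_res = M / Q_s = 14.51 / 0.0228611 = 634.702 s
Geometry in SI: D = 54.3 mm → 0.0543 m, h = 4.38 mm → 0.00438 m
Allowable rise: ΔT_a = T_lim − T_in = 265.5 − 222.1 = 43.4 K
γ̇_max² = ΔT_a·ρ·cp / (η·t_res) = [43.4 × 1099 × 1700] / [2183 × 634.702] = 58.5211 s⁻²
Take the square root: γ̇_max = √(58.5211) = 7.64991 s⁻¹
N_max = γ̇_max·h / (π·D) = 7.64991 · 0.00438 / (π · 0.0543) = 0.196418 rev/s = 11.7851 rpm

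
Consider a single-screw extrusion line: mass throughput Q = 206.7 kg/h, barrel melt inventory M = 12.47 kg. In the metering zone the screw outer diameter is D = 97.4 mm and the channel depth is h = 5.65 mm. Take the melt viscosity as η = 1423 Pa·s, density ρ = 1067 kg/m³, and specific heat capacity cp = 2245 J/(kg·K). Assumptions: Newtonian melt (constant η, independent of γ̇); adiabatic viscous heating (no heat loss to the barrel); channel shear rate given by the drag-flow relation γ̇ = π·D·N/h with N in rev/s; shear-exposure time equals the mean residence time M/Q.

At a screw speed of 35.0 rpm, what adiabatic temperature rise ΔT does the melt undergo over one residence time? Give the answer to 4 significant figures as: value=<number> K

Convert throughput: Q = 206.7 kg/h = 206.7/3600 = 0.0574167 kg/s
t_res = M / Q_s = 12.47 / 0.0574167 = 217.184 s
D = 97.4 mm = 0.0974 m;  h = 5.65 mm = 0.00565 m;  N = 35.0 rpm / 60 = 0.583333 rev/s
Shear rate: γ̇ = πDN/h = π·0.0974·0.583333/0.00565 = 31.592 s⁻¹
ΔT = η·γ̇²·t_res/(ρ·cp) = [1423 × 31.592² × 217.184] / [1067 × 2245] = 128.768 K

value=128.8 K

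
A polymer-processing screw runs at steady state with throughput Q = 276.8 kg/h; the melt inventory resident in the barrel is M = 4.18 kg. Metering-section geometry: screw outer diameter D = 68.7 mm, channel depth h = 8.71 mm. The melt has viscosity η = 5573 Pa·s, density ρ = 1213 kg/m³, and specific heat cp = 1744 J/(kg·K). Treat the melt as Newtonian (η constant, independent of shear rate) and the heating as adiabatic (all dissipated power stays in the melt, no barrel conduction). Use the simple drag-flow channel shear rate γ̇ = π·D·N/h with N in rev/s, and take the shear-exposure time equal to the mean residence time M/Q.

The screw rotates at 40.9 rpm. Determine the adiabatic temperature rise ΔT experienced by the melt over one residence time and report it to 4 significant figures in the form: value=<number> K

value=40.86 K

Q_s = Q / 3600 = 276.8 / 3600 = 0.0768889 kg/s
Mean residence time: t_res = M/Q_s = 4.18 kg / 0.0768889 kg/s = 54.3642 s
Convert to SI: D = 0.0687 m, h = 0.00871 m, N = 40.9/60 = 0.681667 rev/s
γ̇ = π·D·N / h = π · 0.0687 · 0.681667 / 0.00871 = 16.8912 s⁻¹
ΔT = η·γ̇²·t_res/(ρ·cp) = [5573 × 16.8912² × 54.3642] / [1213 × 1744] = 40.8616 K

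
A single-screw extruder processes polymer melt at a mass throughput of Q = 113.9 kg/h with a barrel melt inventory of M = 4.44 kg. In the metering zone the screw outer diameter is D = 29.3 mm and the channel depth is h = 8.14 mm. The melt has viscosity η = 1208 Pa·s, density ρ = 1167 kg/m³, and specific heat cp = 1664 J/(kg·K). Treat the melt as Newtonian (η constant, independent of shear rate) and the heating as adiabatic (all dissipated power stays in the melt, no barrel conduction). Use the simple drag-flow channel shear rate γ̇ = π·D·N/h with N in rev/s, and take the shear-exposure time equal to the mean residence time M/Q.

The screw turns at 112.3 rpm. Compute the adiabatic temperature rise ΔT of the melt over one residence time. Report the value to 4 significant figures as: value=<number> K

Q_s = Q / 3600 = 113.9 / 3600 = 0.0316389 kg/s
Mean residence time: t_res = M/Q_s = 4.44 kg / 0.0316389 kg/s = 140.334 s
Convert to SI: D = 0.0293 m, h = 0.00814 m, N = 112.3/60 = 1.87167 rev/s
γ̇ = π·D·N / h = π · 0.0293 · 1.87167 / 0.00814 = 21.1652 s⁻¹
Adiabatic rise: ΔT = η γ̇² t_res / (ρ cp) = 1208·(21.1652)²·140.334 / (1167·1664) = 39.1064 K

value=39.11 K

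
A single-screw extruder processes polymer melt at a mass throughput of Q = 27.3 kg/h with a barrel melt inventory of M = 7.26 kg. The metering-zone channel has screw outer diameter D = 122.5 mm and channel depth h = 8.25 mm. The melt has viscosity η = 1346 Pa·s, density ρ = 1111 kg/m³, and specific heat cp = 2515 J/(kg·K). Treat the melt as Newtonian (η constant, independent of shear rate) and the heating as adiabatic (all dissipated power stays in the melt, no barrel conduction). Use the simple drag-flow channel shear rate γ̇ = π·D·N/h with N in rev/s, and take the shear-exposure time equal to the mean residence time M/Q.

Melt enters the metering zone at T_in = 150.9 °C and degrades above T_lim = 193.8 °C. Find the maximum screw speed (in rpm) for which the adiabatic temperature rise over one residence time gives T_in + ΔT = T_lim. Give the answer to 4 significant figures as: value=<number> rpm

Q_s = Q / 3600 = 27.3 / 3600 = 0.00758333 kg/s
Mean residence time: t_res = M/Q_s = 7.26 kg / 0.00758333 kg/s = 957.363 s
Convert to metres: D = 0.1225 m, h = 0.00825 m
Allowable rise: ΔT_a = T_lim − T_in = 193.8 − 150.9 = 42.9 K
γ̇_max² = ΔT_a·ρ·cp / (η·t_res) = [42.9 × 1111 × 2515] / [1346 × 957.363] = 93.0225 s⁻²
γ̇_max = sqrt(93.0225) = 9.64482 s⁻¹
N_max = γ̇_max·h / (π·D) = 9.64482 · 0.00825 / (π · 0.1225) = 0.206758 rev/s = 12.4055 rpm

value=12.41 rpm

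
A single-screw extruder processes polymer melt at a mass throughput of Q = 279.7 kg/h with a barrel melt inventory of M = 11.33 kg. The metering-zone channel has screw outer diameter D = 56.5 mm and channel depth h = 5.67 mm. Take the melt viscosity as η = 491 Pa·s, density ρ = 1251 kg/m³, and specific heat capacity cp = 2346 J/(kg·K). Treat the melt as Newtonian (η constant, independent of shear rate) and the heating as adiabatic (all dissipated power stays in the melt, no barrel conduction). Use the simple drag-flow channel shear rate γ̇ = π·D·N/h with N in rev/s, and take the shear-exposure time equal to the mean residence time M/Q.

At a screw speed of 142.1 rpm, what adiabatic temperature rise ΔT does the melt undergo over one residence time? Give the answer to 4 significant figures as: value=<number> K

Q_s = Q / 3600 = 279.7 / 3600 = 0.0776944 kg/s
t_res = M / Q_s = 11.33 / 0.0776944 = 145.828 s
Convert to SI: D = 0.0565 m, h = 0.00567 m, N = 142.1/60 = 2.36833 rev/s
γ̇ = π·D·N / h = π · 0.0565 · 2.36833 / 0.00567 = 74.1409 s⁻¹
ΔT = η·γ̇²·t_res/(ρ·cp) = [491 × 74.1409² × 145.828] / [1251 × 2346] = 134.107 K

value=134.1 K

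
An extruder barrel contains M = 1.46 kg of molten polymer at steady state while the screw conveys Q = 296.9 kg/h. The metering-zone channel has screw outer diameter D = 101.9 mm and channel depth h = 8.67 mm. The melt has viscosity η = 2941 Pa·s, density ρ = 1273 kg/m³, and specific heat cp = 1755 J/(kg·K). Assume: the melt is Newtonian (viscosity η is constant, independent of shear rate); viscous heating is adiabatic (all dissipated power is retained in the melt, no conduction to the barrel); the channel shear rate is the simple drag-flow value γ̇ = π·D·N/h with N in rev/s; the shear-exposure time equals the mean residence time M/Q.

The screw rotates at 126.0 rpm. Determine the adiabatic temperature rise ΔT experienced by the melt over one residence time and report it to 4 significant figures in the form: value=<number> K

Throughput in SI: Q_s = 296.9 kg/h ÷ 3600 s/h = 0.0824722 kg/s
t_res = M / Q_s = 1.46 / 0.0824722 = 17.7029 s
D = 101.9 mm = 0.1019 m;  h = 8.67 mm = 0.00867 m;  N = 126.0 rpm / 60 = 2.1 rev/s
Shear rate: γ̇ = πDN/h = π·0.1019·2.1/0.00867 = 77.5397 s⁻¹
Adiabatic rise: ΔT = η γ̇² t_res / (ρ cp) = 2941·(77.5397)²·17.7029 / (1273·1755) = 140.115 K

value=140.1 K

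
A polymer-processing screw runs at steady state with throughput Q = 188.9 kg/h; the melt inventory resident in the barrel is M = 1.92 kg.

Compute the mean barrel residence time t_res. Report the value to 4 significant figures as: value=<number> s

Q_s = Q / 3600 = 188.9 / 3600 = 0.0524722 kg/s
t_res = M / Q_s = 1.92 / 0.0524722 = 36.5908 s

value=36.59 s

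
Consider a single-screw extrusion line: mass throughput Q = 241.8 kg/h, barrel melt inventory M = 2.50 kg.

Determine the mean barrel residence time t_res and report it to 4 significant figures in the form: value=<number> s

Q_s = Q / 3600 = 241.8 / 3600 = 0.0671667 kg/s
Mean residence time: t_res = M/Q_s = 2.50 kg / 0.0671667 kg/s = 37.2208 s

value=37.22 s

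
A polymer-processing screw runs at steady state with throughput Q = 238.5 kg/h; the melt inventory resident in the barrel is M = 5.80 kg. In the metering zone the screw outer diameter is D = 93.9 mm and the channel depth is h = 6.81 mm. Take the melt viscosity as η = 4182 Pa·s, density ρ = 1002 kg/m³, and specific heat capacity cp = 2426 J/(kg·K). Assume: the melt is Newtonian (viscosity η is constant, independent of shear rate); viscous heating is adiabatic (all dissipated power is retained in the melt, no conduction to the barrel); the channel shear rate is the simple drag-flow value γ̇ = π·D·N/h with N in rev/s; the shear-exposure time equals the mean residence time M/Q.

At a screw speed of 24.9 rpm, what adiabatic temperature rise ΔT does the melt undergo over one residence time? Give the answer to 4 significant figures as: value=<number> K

value=48.67 K

Convert throughput: Q = 238.5 kg/h = 238.5/3600 = 0.06625 kg/s
Mean residence time: t_res = M/Q_s = 5.80 kg / 0.06625 kg/s = 87.5472 s
D = 93.9 mm = 0.0939 m;  h = 6.81 mm = 0.00681 m;  N = 24.9 rpm / 60 = 0.415 rev/s
γ̇ = π D N / h = (π)(0.0939)(0.415) / 0.00681 = 17.977 s⁻¹
ΔT = η·γ̇²·t_res / (ρ·cp) = 4182 · (17.977)² · 87.5472 / (1002 · 2426) = 48.6744 K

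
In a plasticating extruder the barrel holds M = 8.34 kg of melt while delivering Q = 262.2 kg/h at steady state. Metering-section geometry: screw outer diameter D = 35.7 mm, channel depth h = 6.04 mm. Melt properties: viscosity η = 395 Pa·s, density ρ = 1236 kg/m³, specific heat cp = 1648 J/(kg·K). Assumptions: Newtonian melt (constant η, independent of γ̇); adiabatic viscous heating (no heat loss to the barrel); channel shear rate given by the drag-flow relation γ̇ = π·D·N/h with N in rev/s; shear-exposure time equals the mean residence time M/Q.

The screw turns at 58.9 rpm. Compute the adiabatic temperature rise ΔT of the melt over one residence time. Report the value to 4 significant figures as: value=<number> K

value=7.378 K

Q_s = Q / 3600 = 262.2 / 3600 = 0.0728333 kg/s
t_res = M / Q_s = 8.34 ÷ 0.0728333 = 114.508 s
Convert to SI: D = 0.0357 m, h = 0.00604 m, N = 58.9/60 = 0.981667 rev/s
γ̇ = π D N / h = (π)(0.0357)(0.981667) / 0.00604 = 18.2283 s⁻¹
Adiabatic rise: ΔT = η γ̇² t_res / (ρ cp) = 395·(18.2283)²·114.508 / (1236·1648) = 7.37815 K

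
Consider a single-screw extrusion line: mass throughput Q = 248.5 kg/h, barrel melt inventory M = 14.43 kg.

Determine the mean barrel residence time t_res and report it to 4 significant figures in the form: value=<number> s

Convert throughput: Q = 248.5 kg/h = 248.5/3600 = 0.0690278 kg/s
Mean residence time: t_res = M/Q_s = 14.43 kg / 0.0690278 kg/s = 209.046 s

value=209.0 s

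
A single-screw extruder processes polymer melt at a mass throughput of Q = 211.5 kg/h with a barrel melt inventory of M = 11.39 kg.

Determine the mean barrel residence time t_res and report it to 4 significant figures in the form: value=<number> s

value=193.9 s

Throughput in SI: Q_s = 211.5 kg/h ÷ 3600 s/h = 0.05875 kg/s
t_res = M / Q_s = 11.39 ÷ 0.05875 = 193.872 s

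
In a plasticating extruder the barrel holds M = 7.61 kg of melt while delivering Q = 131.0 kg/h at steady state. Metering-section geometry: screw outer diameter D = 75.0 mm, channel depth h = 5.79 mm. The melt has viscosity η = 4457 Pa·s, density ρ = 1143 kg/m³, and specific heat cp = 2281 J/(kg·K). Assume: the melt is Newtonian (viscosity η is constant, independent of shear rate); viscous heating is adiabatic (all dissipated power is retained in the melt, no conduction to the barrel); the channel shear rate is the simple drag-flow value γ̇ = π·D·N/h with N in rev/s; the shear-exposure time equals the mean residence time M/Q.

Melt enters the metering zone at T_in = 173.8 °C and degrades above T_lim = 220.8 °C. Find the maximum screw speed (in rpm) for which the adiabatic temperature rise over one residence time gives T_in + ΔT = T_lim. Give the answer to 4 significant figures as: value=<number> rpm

value=16.91 rpm

Convert throughput: Q = 131.0 kg/h = 131.0/3600 = 0.0363889 kg/s
t_res = M / Q_s = 7.61 / 0.0363889 = 209.13 s
D = 75.0 mm = 0.075 m;  h = 5.79 mm = 0.00579 m
ΔT_a = T_lim − T_in = 220.8 °C − 173.8 °C = 47 K
Invert ΔT = ηγ̇²t_res/(ρcp) for γ̇: γ̇_max² = ΔT_a ρ cp / (η t_res) = 47·1143·2281 / (4457·209.13) = 131.465 s⁻²
γ̇_max = √131.465 = 11.4658 s⁻¹
N_max = γ̇_max·h / (π·D) = 11.4658 · 0.00579 / (π · 0.075) = 0.281756 rev/s = 16.9053 rpm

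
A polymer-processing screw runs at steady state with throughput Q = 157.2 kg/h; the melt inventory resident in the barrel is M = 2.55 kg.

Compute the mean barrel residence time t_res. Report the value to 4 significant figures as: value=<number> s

value=58.40 s

Throughput in SI: Q_s = 157.2 kg/h ÷ 3600 s/h = 0.0436667 kg/s
t_res = M / Q_s = 2.55 / 0.0436667 = 58.3969 s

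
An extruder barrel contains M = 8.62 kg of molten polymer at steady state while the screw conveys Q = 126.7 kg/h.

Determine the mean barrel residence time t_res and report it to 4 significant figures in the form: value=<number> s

Convert throughput: Q = 126.7 kg/h = 126.7/3600 = 0.0351944 kg/s
t_res = M / Q_s = 8.62 ÷ 0.0351944 = 244.925 s

value=244.9 s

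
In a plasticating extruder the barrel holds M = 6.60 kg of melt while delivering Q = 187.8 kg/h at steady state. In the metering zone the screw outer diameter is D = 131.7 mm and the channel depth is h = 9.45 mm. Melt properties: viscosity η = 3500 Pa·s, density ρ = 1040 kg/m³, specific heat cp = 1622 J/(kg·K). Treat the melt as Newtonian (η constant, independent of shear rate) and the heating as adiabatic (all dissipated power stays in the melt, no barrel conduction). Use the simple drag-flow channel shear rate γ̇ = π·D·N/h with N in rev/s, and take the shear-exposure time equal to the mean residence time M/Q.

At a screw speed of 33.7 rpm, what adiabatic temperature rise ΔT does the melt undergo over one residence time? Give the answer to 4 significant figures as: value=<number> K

value=158.7 K

Convert throughput: Q = 187.8 kg/h = 187.8/3600 = 0.0521667 kg/s
Mean residence time: t_res = M/Q_s = 6.60 kg / 0.0521667 kg/s = 126.518 s
Geometry in metres: D = 131.7 mm → 0.1317 m, h = 9.45 mm → 0.00945 m; screw speed N = 33.7 rpm = 0.561667 rev/s
Shear rate: γ̇ = πDN/h = π·0.1317·0.561667/0.00945 = 24.5914 s⁻¹
ΔT = η·γ̇²·t_res/(ρ·cp) = [3500 × 24.5914² × 126.518] / [1040 × 1622] = 158.745 K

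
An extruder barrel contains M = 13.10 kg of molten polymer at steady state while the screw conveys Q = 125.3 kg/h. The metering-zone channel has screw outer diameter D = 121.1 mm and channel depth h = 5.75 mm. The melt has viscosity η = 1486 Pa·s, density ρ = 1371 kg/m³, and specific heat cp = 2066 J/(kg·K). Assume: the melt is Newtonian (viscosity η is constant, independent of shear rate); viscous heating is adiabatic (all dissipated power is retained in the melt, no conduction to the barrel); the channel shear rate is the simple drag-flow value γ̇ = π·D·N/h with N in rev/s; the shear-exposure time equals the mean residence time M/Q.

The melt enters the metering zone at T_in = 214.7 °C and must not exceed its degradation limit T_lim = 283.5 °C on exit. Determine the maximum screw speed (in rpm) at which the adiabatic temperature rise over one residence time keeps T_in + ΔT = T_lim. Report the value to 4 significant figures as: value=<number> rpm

value=16.93 rpm

Q_s = Q / 3600 = 125.3 / 3600 = 0.0348056 kg/s
Mean residence time: t_res = M/Q_s = 13.10 kg / 0.0348056 kg/s = 376.377 s
Geometry in SI: D = 121.1 mm → 0.1211 m, h = 5.75 mm → 0.00575 m
Allowable rise: ΔT_a = T_lim − T_in = 283.5 − 214.7 = 68.8 K
Invert ΔT = ηγ̇²t_res/(ρcp) for γ̇: γ̇_max² = ΔT_a ρ cp / (η t_res) = 68.8·1371·2066 / (1486·376.377) = 348.429 s⁻²
γ̇_max = √348.429 = 18.6663 s⁻¹
N_max = γ̇_max·h / (π·D) = 18.6663 · 0.00575 / (π · 0.1211) = 0.282118 rev/s = 16.9271 rpm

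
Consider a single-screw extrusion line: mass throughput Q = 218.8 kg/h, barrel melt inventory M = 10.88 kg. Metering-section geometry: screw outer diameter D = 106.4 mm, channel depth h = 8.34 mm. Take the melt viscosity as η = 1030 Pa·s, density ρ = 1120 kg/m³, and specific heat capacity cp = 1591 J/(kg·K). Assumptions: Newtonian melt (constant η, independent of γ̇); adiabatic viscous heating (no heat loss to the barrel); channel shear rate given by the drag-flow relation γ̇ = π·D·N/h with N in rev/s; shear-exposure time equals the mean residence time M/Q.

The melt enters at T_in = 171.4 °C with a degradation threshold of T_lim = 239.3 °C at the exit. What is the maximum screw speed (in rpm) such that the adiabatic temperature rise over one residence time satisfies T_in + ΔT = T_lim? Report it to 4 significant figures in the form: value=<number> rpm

value=38.35 rpm

Throughput in SI: Q_s = 218.8 kg/h ÷ 3600 s/h = 0.0607778 kg/s
t_res = M / Q_s = 10.88 ÷ 0.0607778 = 179.013 s
D = 106.4 mm = 0.1064 m;  h = 8.34 mm = 0.00834 m
ΔT_a = T_lim − T_in = 239.3 °C − 171.4 °C = 67.9 K
γ̇_max² = ΔT_a·ρ·cp / (η·t_res) = [67.9 × 1120 × 1591] / [1030 × 179.013] = 656.201 s⁻²
Take the square root: γ̇_max = √(656.201) = 25.6164 s⁻¹
Solve γ̇ = πDN/h for N: N_max = γ̇_max·h/(π·D) = 25.6164 × 0.00834 / (π × 0.1064) = 0.639135 rev/s = 38.3481 rpm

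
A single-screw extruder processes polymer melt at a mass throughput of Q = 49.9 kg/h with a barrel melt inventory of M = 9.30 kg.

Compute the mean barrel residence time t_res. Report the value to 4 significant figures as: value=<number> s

Throughput in SI: Q_s = 49.9 kg/h ÷ 3600 s/h = 0.0138611 kg/s
Mean residence time: t_res = M/Q_s = 9.30 kg / 0.0138611 kg/s = 670.942 s

value=670.9 s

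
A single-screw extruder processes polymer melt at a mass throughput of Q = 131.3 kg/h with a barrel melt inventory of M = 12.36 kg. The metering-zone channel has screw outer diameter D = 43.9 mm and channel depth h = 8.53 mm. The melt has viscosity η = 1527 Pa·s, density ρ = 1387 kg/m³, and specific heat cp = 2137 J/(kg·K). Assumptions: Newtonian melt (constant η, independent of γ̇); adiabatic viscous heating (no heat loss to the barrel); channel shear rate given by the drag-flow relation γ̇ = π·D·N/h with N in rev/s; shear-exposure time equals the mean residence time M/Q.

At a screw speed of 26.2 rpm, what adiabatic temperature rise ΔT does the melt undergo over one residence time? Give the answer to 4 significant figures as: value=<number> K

value=8.703 K

Throughput in SI: Q_s = 131.3 kg/h ÷ 3600 s/h = 0.0364722 kg/s
t_res = M / Q_s = 12.36 ÷ 0.0364722 = 338.888 s
Convert to SI: D = 0.0439 m, h = 0.00853 m, N = 26.2/60 = 0.436667 rev/s
Shear rate: γ̇ = πDN/h = π·0.0439·0.436667/0.00853 = 7.06017 s⁻¹
ΔT = η·γ̇²·t_res/(ρ·cp) = [1527 × 7.06017² × 338.888] / [1387 × 2137] = 8.70252 K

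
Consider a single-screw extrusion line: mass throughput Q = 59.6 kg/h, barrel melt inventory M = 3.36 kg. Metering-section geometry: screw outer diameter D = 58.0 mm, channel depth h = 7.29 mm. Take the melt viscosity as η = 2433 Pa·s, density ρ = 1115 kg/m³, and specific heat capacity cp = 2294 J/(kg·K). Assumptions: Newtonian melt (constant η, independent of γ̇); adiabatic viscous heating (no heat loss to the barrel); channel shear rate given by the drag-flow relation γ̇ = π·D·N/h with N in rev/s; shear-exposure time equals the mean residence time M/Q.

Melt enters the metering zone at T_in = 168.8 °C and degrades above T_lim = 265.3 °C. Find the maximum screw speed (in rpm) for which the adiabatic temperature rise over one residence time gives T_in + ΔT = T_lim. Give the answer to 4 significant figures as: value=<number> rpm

value=53.67 rpm

Q_s = Q / 3600 = 59.6 / 3600 = 0.0165556 kg/s
Mean residence time: t_res = M/Q_s = 3.36 kg / 0.0165556 kg/s = 202.953 s
Convert to metres: D = 0.058 m, h = 0.00729 m
Allowable rise: ΔT_a = T_lim − T_in = 265.3 − 168.8 = 96.5 K
γ̇_max² = ΔT_a·ρ·cp/(η·t_res) = 96.5·1115·2294/(2433·202.953) = 499.871 s⁻²
γ̇_max = sqrt(499.871) = 22.3578 s⁻¹
Solve γ̇ = πDN/h for N: N_max = γ̇_max·h/(π·D) = 22.3578 × 0.00729 / (π × 0.058) = 0.894496 rev/s = 53.6698 rpm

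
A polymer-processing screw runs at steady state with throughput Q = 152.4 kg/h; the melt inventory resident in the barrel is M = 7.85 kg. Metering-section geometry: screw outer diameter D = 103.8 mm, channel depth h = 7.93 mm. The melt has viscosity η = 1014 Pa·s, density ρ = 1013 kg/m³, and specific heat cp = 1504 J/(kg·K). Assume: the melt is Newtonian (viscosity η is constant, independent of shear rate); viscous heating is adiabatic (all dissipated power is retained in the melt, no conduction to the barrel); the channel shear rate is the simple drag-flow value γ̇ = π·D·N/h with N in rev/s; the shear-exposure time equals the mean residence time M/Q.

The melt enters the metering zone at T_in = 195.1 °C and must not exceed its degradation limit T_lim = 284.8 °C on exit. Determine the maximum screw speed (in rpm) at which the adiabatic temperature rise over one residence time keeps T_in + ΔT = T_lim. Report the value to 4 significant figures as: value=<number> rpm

Throughput in SI: Q_s = 152.4 kg/h ÷ 3600 s/h = 0.0423333 kg/s
t_res = M / Q_s = 7.85 ÷ 0.0423333 = 185.433 s
Convert to metres: D = 0.1038 m, h = 0.00793 m
ΔT_a = T_lim − T_in = 284.8 °C − 195.1 °C = 89.7 K
Invert ΔT = ηγ̇²t_res/(ρcp) for γ̇: γ̇_max² = ΔT_a ρ cp / (η t_res) = 89.7·1013·1504 / (1014·185.433) = 726.816 s⁻²
γ̇_max = √726.816 = 26.9595 s⁻¹
N_max = γ̇_max h / (πD) = 26.9595·0.00793/(π·0.1038) = 0.655599 rev/s → ×60 = 39.3359 rpm

value=39.34 rpm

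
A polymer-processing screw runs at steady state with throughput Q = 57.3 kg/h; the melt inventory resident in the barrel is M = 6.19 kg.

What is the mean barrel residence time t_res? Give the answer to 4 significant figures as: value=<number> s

Q_s = Q / 3600 = 57.3 / 3600 = 0.0159167 kg/s
t_res = M / Q_s = 6.19 ÷ 0.0159167 = 388.901 s

value=388.9 s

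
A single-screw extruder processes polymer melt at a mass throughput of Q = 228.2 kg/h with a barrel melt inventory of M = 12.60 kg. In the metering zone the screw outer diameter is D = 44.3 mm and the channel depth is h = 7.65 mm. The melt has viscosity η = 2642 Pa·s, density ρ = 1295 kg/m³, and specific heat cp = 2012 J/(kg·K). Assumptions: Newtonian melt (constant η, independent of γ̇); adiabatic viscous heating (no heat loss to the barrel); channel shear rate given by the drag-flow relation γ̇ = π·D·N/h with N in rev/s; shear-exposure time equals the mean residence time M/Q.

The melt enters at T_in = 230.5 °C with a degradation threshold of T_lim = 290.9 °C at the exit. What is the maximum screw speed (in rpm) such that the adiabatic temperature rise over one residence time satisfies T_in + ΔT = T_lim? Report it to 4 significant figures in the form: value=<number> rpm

value=57.09 rpm

Throughput in SI: Q_s = 228.2 kg/h ÷ 3600 s/h = 0.0633889 kg/s
t_res = M / Q_s = 12.60 ÷ 0.0633889 = 198.773 s
Geometry in SI: D = 44.3 mm → 0.0443 m, h = 7.65 mm → 0.00765 m
ΔT_a = T_lim − T_in = 290.9 °C − 230.5 °C = 60.4 K
γ̇_max² = ΔT_a·ρ·cp / (η·t_res) = [60.4 × 1295 × 2012] / [2642 × 198.773] = 299.671 s⁻²
Take the square root: γ̇_max = √(299.671) = 17.311 s⁻¹
Solve γ̇ = πDN/h for N: N_max = γ̇_max·h/(π·D) = 17.311 × 0.00765 / (π × 0.0443) = 0.951547 rev/s = 57.0928 rpm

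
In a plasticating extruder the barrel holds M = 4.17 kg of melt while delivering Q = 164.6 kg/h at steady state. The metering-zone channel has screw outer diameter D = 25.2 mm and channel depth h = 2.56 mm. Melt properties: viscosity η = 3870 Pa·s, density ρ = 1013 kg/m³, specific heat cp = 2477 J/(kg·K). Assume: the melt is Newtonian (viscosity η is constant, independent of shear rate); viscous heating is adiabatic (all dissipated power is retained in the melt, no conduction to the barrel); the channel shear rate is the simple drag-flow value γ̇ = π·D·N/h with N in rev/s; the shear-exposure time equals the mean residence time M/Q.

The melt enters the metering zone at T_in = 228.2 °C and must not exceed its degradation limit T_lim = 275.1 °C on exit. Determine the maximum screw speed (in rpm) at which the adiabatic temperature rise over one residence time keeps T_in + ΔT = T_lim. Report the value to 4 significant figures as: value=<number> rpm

value=35.43 rpm

Convert throughput: Q = 164.6 kg/h = 164.6/3600 = 0.0457222 kg/s
Mean residence time: t_res = M/Q_s = 4.17 kg / 0.0457222 kg/s = 91.2029 s
Convert to metres: D = 0.0252 m, h = 0.00256 m
ΔT_a = T_lim − T_in = 275.1 − 228.2 = 46.9 K
γ̇_max² = ΔT_a·ρ·cp/(η·t_res) = 46.9·1013·2477/(3870·91.2029) = 333.418 s⁻²
γ̇_max = √333.418 = 18.2597 s⁻¹
Solve γ̇ = πDN/h for N: N_max = γ̇_max·h/(π·D) = 18.2597 × 0.00256 / (π × 0.0252) = 0.590451 rev/s = 35.4271 rpm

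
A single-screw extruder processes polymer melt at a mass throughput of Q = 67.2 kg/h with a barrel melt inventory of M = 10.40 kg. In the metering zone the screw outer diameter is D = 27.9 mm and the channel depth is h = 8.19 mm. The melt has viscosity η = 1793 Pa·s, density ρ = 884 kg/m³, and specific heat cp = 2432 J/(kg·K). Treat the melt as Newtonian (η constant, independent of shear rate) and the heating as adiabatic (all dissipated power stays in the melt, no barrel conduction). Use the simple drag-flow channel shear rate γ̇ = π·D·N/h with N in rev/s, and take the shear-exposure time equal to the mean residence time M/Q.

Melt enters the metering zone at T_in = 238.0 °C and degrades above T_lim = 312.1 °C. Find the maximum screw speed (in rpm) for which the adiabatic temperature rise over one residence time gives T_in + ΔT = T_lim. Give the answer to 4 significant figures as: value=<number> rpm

Throughput in SI: Q_s = 67.2 kg/h ÷ 3600 s/h = 0.0186667 kg/s
Mean residence time: t_res = M/Q_s = 10.40 kg / 0.0186667 kg/s = 557.143 s
Geometry in SI: D = 27.9 mm → 0.0279 m, h = 8.19 mm → 0.00819 m
ΔT_a = T_lim − T_in = 312.1 − 238.0 = 74.1 K
γ̇_max² = ΔT_a·ρ·cp/(η·t_res) = 74.1·884·2432/(1793·557.143) = 159.473 s⁻²
Take the square root: γ̇_max = √(159.473) = 12.6283 s⁻¹
Solve γ̇ = πDN/h for N: N_max = γ̇_max·h/(π·D) = 12.6283 × 0.00819 / (π × 0.0279) = 1.17998 rev/s = 70.7986 rpm

value=70.80 rpm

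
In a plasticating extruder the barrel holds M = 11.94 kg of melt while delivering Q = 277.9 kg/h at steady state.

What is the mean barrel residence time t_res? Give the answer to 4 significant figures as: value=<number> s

value=154.7 s

Convert throughput: Q = 277.9 kg/h = 277.9/3600 = 0.0771944 kg/s
t_res = M / Q_s = 11.94 / 0.0771944 = 154.674 s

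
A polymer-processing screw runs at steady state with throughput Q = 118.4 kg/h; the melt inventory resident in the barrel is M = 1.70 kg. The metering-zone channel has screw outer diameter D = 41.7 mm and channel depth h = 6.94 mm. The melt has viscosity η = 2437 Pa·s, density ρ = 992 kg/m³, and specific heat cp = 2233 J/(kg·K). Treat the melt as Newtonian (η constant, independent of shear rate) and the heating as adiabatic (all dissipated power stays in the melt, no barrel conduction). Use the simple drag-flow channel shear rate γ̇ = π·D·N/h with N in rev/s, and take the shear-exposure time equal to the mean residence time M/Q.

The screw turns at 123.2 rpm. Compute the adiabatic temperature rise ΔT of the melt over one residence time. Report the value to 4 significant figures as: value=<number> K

value=85.43 K

Convert throughput: Q = 118.4 kg/h = 118.4/3600 = 0.0328889 kg/s
Mean residence time: t_res = M/Q_s = 1.70 kg / 0.0328889 kg/s = 51.6892 s
Geometry in metres: D = 41.7 mm → 0.0417 m, h = 6.94 mm → 0.00694 m; screw speed N = 123.2 rpm = 2.05333 rev/s
γ̇ = π·D·N / h = π · 0.0417 · 2.05333 / 0.00694 = 38.7602 s⁻¹
ΔT = η·γ̇²·t_res/(ρ·cp) = [2437 × 38.7602² × 51.6892] / [992 × 2233] = 85.4332 K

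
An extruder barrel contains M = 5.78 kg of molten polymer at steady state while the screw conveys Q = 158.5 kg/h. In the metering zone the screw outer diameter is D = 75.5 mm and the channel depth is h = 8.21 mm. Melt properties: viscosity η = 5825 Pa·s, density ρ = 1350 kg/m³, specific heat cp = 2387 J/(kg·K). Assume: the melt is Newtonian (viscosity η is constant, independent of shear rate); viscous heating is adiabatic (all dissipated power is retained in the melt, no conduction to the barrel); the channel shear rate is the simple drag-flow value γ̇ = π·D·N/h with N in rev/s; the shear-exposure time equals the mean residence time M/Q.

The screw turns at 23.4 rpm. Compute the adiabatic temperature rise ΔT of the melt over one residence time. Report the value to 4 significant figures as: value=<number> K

value=30.13 K

Convert throughput: Q = 158.5 kg/h = 158.5/3600 = 0.0440278 kg/s
t_res = M / Q_s = 5.78 / 0.0440278 = 131.281 s
Geometry in metres: D = 75.5 mm → 0.0755 m, h = 8.21 mm → 0.00821 m; screw speed N = 23.4 rpm = 0.39 rev/s
γ̇ = π D N / h = (π)(0.0755)(0.39) / 0.00821 = 11.2673 s⁻¹
ΔT = η·γ̇²·t_res/(ρ·cp) = [5825 × 11.2673² × 131.281] / [1350 × 2387] = 30.1264 K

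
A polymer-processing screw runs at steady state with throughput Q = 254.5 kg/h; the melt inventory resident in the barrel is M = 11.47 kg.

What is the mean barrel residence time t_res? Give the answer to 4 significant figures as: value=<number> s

value=162.2 s

Convert throughput: Q = 254.5 kg/h = 254.5/3600 = 0.0706944 kg/s
Mean residence time: t_res = M/Q_s = 11.47 kg / 0.0706944 kg/s = 162.248 s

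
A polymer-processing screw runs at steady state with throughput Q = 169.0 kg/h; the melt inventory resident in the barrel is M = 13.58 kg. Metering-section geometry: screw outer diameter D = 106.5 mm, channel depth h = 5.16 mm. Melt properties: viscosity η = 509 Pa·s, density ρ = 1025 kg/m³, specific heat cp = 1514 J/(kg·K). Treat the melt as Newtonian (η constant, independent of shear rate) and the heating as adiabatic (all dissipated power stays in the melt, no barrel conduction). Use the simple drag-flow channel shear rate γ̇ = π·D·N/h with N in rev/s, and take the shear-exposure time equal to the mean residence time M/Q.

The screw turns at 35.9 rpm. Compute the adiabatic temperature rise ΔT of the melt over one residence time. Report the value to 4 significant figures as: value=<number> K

value=142.8 K

Q_s = Q / 3600 = 169.0 / 3600 = 0.0469444 kg/s
t_res = M / Q_s = 13.58 / 0.0469444 = 289.278 s
Convert to SI: D = 0.1065 m, h = 0.00516 m, N = 35.9/60 = 0.598333 rev/s
γ̇ = π·D·N / h = π · 0.1065 · 0.598333 / 0.00516 = 38.7965 s⁻¹
Adiabatic rise: ΔT = η γ̇² t_res / (ρ cp) = 509·(38.7965)²·289.278 / (1025·1514) = 142.814 K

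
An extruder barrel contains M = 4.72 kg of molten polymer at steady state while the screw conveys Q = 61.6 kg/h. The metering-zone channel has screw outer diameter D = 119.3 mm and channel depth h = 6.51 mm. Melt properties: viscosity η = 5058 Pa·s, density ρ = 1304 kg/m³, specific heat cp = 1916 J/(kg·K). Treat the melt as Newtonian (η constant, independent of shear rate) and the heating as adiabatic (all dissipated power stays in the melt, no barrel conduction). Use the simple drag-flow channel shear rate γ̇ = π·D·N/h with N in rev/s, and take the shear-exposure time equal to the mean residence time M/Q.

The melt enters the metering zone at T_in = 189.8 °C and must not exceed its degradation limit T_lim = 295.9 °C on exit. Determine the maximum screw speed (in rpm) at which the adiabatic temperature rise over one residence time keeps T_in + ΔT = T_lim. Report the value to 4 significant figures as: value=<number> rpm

value=14.37 rpm

Convert throughput: Q = 61.6 kg/h = 61.6/3600 = 0.0171111 kg/s
Mean residence time: t_res = M/Q_s = 4.72 kg / 0.0171111 kg/s = 275.844 s
D = 119.3 mm = 0.1193 m;  h = 6.51 mm = 0.00651 m
Allowable rise: ΔT_a = T_lim − T_in = 295.9 − 189.8 = 106.1 K
γ̇_max² = ΔT_a·ρ·cp / (η·t_res) = [106.1 × 1304 × 1916] / [5058 × 275.844] = 189.997 s⁻²
Take the square root: γ̇_max = √(189.997) = 13.7839 s⁻¹
N_max = γ̇_max h / (πD) = 13.7839·0.00651/(π·0.1193) = 0.239422 rev/s → ×60 = 14.3653 rpm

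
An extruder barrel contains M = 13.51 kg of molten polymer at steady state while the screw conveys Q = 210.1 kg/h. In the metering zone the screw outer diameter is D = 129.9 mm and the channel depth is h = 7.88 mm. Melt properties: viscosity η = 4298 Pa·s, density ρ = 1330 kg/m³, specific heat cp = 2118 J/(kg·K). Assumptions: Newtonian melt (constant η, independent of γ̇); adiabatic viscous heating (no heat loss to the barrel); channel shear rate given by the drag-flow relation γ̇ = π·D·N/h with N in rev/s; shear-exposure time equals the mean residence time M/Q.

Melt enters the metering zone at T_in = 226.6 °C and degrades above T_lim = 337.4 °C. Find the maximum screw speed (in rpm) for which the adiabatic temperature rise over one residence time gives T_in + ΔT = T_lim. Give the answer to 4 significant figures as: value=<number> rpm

Convert throughput: Q = 210.1 kg/h = 210.1/3600 = 0.0583611 kg/s
t_res = M / Q_s = 13.51 / 0.0583611 = 231.49 s
Convert to metres: D = 0.1299 m, h = 0.00788 m
ΔT_a = T_lim − T_in = 337.4 − 226.6 = 110.8 K
γ̇_max² = ΔT_a·ρ·cp / (η·t_res) = [110.8 × 1330 × 2118] / [4298 × 231.49] = 313.703 s⁻²
γ̇_max = sqrt(313.703) = 17.7117 s⁻¹
Solve γ̇ = πDN/h for N: N_max = γ̇_max·h/(π·D) = 17.7117 × 0.00788 / (π × 0.1299) = 0.342001 rev/s = 20.52 rpm

value=20.52 rpm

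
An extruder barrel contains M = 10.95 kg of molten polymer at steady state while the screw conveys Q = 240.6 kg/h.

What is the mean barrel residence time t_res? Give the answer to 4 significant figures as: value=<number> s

value=163.8 s

Convert throughput: Q = 240.6 kg/h = 240.6/3600 = 0.0668333 kg/s
t_res = M / Q_s = 10.95 ÷ 0.0668333 = 163.84 s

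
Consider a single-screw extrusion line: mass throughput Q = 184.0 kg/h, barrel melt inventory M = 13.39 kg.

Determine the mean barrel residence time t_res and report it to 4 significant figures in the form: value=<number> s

Throughput in SI: Q_s = 184.0 kg/h ÷ 3600 s/h = 0.0511111 kg/s
t_res = M / Q_s = 13.39 ÷ 0.0511111 = 261.978 s

value=262.0 s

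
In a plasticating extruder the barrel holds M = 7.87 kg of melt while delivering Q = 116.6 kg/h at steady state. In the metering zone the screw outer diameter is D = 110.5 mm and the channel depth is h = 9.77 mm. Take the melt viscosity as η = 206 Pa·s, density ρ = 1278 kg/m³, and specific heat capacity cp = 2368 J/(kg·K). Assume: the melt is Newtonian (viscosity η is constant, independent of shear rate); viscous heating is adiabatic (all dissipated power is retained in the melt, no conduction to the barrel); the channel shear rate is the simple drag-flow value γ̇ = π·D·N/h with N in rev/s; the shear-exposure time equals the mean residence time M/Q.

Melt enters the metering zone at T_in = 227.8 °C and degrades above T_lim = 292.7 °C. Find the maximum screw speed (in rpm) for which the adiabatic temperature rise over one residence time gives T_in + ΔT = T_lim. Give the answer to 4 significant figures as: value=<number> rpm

Throughput in SI: Q_s = 116.6 kg/h ÷ 3600 s/h = 0.0323889 kg/s
Mean residence time: t_res = M/Q_s = 7.87 kg / 0.0323889 kg/s = 242.985 s
Geometry in SI: D = 110.5 mm → 0.1105 m, h = 9.77 mm → 0.00977 m
ΔT_a = T_lim − T_in = 292.7 − 227.8 = 64.9 K
γ̇_max² = ΔT_a·ρ·cp/(η·t_res) = 64.9·1278·2368/(206·242.985) = 3923.84 s⁻²
γ̇_max = √3923.84 = 62.6406 s⁻¹
Solve γ̇ = πDN/h for N: N_max = γ̇_max·h/(π·D) = 62.6406 × 0.00977 / (π × 0.1105) = 1.76294 rev/s = 105.777 rpm

value=105.8 rpm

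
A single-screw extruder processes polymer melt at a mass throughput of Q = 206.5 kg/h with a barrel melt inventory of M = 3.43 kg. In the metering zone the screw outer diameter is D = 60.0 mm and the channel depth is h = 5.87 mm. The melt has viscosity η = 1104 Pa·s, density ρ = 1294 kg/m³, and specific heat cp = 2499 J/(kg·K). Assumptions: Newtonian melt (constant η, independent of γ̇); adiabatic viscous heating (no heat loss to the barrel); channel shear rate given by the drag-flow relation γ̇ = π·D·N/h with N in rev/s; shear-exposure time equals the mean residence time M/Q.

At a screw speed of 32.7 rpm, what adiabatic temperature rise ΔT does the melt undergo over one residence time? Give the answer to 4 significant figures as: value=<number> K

Convert throughput: Q = 206.5 kg/h = 206.5/3600 = 0.0573611 kg/s
t_res = M / Q_s = 3.43 / 0.0573611 = 59.7966 s
D = 60.0 mm = 0.06 m;  h = 5.87 mm = 0.00587 m;  N = 32.7 rpm / 60 = 0.545 rev/s
γ̇ = π·D·N / h = π · 0.06 · 0.545 / 0.00587 = 17.5009 s⁻¹
ΔT = η·γ̇²·t_res/(ρ·cp) = [1104 × 17.5009² × 59.7966] / [1294 × 2499] = 6.25265 K

value=6.253 K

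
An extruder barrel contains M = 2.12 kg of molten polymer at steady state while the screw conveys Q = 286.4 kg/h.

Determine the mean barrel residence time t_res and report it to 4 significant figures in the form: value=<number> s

value=26.65 s

Convert throughput: Q = 286.4 kg/h = 286.4/3600 = 0.0795556 kg/s
t_res = M / Q_s = 2.12 ÷ 0.0795556 = 26.648 s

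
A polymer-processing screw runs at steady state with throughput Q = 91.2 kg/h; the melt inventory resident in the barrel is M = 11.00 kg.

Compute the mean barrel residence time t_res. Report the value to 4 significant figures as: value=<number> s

value=434.2 s

Q_s = Q / 3600 = 91.2 / 3600 = 0.0253333 kg/s
Mean residence time: t_res = M/Q_s = 11.00 kg / 0.0253333 kg/s = 434.211 s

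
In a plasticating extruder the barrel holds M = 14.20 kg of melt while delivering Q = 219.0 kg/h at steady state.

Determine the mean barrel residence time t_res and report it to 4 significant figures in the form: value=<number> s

value=233.4 s

Q_s = Q / 3600 = 219.0 / 3600 = 0.0608333 kg/s
t_res = M / Q_s = 14.20 / 0.0608333 = 233.425 s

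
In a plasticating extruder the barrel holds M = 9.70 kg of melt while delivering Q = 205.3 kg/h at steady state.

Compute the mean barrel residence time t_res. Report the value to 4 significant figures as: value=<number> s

Q_s = Q / 3600 = 205.3 / 3600 = 0.0570278 kg/s
t_res = M / Q_s = 9.70 ÷ 0.0570278 = 170.093 s

value=170.1 s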